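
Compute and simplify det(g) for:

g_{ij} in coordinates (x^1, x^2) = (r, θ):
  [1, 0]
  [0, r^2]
For a 2×2 metric: det(g) = g_{11}·g_{22} - g_{12}·g_{21}
= (1)·(r^2) - (0)·(0)
= r^2 - 0
det(g) = r^2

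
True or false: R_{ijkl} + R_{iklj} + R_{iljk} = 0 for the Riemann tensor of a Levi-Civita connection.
This is the first (algebraic) Bianchi identity.
True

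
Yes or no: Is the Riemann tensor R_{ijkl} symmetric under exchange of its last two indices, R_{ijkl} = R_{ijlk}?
It is antisymmetric in the last pair: R_{ijkl} = -R_{ijlk}.
No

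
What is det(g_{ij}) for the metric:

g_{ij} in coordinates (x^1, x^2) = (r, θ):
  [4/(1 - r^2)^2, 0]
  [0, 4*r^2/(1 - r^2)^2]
For a 2×2 metric: det(g) = g_{11}·g_{22} - g_{12}·g_{21}
= (4/(1 - r^2)^2)·(4*r^2/(1 - r^2)^2) - (0)·(0)
= 16*r^2/(1 - r^2)^4 - 0
det(g) = 16*r^2/(1 - r^2)^4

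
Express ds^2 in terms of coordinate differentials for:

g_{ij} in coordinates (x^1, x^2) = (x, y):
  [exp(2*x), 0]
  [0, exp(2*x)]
ds^2 = g_{ij} dx^i dx^j; only the non-zero components contribute.
ds^2 = exp(2*x) dx^2 + exp(2*x) dy^2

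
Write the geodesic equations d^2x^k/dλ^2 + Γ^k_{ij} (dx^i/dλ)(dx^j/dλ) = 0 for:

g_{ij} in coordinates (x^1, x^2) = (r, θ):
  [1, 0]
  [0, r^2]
Geodesic equation: d^2x^k/dλ^2 + Γ^k_{ij} (dx^i/dλ)(dx^j/dλ) = 0.
Non-zero Christoffel symbols:
Γ^r_{θ θ} = -r
Γ^θ_{r θ} = 1/r
Substituting (the symmetric pair Γ^k_{ij}, Γ^k_{ji} combines into a factor 2):
d^2r/dλ^2 - r (dθ/dλ)^2 = 0
d^2θ/dλ^2 + (2/r) (dr/dλ)(dθ/dλ) = 0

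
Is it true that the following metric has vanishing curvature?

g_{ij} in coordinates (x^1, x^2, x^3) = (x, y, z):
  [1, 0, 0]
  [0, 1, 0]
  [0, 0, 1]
All metric components are constant, so every Christoffel symbol vanishes and R^i_{jkl} = 0.
Yes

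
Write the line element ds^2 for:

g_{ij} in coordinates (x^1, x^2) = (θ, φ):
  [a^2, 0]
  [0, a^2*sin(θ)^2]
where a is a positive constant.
ds^2 = g_{ij} dx^i dx^j; only the non-zero components contribute.
ds^2 = a^2 dθ^2 + a^2*sin(θ)^2 dφ^2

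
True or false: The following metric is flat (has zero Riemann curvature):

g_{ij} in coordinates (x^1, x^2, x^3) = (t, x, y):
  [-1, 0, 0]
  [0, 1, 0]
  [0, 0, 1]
All metric components are constant, so every Christoffel symbol vanishes and R^i_{jkl} = 0.
True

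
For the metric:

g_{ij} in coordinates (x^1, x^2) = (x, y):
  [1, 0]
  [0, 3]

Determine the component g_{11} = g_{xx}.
With x^1 = x, x^2 = y, g_{11} = g_{xx} is the row-1, column-1 entry of the matrix.
g_{11} = 1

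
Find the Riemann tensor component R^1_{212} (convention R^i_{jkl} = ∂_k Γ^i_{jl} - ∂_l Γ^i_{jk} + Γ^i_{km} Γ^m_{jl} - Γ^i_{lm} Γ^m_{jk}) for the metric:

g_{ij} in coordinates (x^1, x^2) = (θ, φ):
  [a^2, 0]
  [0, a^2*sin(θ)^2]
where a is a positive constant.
Non-zero Christoffel symbols (Γ^k_{ij} = Γ^k_{ji}):
Γ^θ_{φ φ} = -sin(2*θ)/2
Γ^φ_{θ φ} = 1/tan(θ)
R^θ_{φ θ φ} = ∂_θ Γ^θ_{φ φ} - ∂_φ Γ^θ_{φ θ} + Γ^θ_{θ m} Γ^m_{φ φ} - Γ^θ_{φ m} Γ^m_{φ θ}
  = (-cos(2*θ)) - (0) + (0) - (-cos(θ)^2) = sin(θ)^2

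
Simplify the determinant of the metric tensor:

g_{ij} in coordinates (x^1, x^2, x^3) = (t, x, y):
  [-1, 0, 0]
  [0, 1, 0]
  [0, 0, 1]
Diagonal metric: det(g) = g_{11}·g_{22}·g_{33}
= (-1)·(1)·(1)
det(g) = -1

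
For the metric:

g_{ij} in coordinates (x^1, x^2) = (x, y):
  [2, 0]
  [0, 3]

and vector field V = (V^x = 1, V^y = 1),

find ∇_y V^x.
All Christoffel symbols are zero.
∇_y V^x = ∂_y V^x + Γ^x_{y j} V^j
  = (0) + (0)(1) + (0)(1)
  = 0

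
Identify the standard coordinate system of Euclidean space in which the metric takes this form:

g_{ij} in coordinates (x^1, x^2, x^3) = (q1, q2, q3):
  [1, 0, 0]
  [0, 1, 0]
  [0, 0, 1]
All components are constant and the metric is the identity, i.e. orthonormal rectilinear coordinates.
Cartesian (3D) coordinates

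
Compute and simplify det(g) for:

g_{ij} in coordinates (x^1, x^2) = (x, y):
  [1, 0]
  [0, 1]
For a 2×2 metric: det(g) = g_{11}·g_{22} - g_{12}·g_{21}
= (1)·(1) - (0)·(0)
= 1 - 0
det(g) = 1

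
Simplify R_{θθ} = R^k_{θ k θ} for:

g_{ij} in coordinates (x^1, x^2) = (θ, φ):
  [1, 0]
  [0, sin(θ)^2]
Non-zero Christoffel symbols (Γ^k_{ij} = Γ^k_{ji}):
Γ^θ_{φ φ} = -sin(2*θ)/2
Γ^φ_{θ φ} = 1/tan(θ)
R^θ_{θ θ θ} = 0 (a repeated index in an antisymmetric pair)
R^φ_{θ φ θ} = ∂_φ Γ^φ_{θ θ} - ∂_θ Γ^φ_{θ φ} + Γ^φ_{φ m} Γ^m_{θ θ} - Γ^φ_{θ m} Γ^m_{θ φ}
  = (0) - (-1/sin(θ)^2) + (0) - (1/tan(θ)^2) = 1
R_{θθ} = R^θ_{θ θ θ} + R^φ_{θ φ θ} = (0) + (1) = 1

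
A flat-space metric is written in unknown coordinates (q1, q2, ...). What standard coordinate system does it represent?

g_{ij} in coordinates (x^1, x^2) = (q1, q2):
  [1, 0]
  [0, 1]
All components are constant and the metric is the identity, i.e. orthonormal rectilinear coordinates.
Cartesian (2D) coordinates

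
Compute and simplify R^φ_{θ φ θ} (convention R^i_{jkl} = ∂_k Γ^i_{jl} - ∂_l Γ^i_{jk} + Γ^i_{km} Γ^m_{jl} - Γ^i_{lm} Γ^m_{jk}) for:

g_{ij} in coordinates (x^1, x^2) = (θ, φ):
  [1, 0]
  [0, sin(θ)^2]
Non-zero Christoffel symbols (Γ^k_{ij} = Γ^k_{ji}):
Γ^θ_{φ φ} = -sin(2*θ)/2
Γ^φ_{θ φ} = 1/tan(θ)
R^φ_{θ φ θ} = ∂_φ Γ^φ_{θ θ} - ∂_θ Γ^φ_{θ φ} + Γ^φ_{φ m} Γ^m_{θ θ} - Γ^φ_{θ m} Γ^m_{θ φ}
  = (0) - (-1/sin(θ)^2) + (0) - (1/tan(θ)^2) = 1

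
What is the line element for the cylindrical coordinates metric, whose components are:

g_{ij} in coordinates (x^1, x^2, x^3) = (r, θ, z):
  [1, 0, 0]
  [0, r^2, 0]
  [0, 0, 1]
ds^2 = g_{ij} dx^i dx^j; only the non-zero components contribute.
ds^2 = dr^2 + r^2 dθ^2 + dz^2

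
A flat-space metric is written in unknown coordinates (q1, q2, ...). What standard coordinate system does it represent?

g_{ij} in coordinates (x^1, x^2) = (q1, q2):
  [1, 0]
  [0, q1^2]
The line element ds^2 = dq1^2 + q1^2 dq2^2 is dr^2 + r^2 dθ^2 with q1 = r, q2 = θ.
polar coordinates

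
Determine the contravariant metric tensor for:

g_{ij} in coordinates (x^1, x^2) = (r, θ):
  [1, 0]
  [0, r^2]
The metric is diagonal, so g^{ij} is diagonal with entries 1/g_{ii}: diag(1, 1/(r^2)).
g^{ij}:
  [1, 0]
  [0, 1/r^2]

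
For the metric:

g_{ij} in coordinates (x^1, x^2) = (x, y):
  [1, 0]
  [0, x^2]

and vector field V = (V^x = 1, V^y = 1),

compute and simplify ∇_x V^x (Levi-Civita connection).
Non-zero Christoffel symbols:
Γ^x_{y y} = -x
Γ^y_{x y} = 1/x
∇_x V^x = ∂_x V^x + Γ^x_{x j} V^j
  = (0) + (0)(1) + (0)(1)
  = 0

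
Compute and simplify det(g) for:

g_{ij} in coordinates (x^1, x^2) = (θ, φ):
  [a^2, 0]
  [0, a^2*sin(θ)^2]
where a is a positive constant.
For a 2×2 metric: det(g) = g_{11}·g_{22} - g_{12}·g_{21}
= (a^2)·(a^2*sin(θ)^2) - (0)·(0)
= a^4*sin(θ)^2 - 0
det(g) = a^4*sin(θ)^2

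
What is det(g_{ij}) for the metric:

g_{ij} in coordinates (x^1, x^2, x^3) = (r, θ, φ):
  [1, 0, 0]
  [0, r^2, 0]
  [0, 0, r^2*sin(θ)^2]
Diagonal metric: det(g) = g_{11}·g_{22}·g_{33}
= (1)·(r^2)·(r^2*sin(θ)^2)
det(g) = r^4*sin(θ)^2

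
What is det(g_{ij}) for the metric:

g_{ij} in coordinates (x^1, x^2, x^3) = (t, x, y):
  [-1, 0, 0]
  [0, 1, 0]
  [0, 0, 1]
Diagonal metric: det(g) = g_{11}·g_{22}·g_{33}
= (-1)·(1)·(1)
det(g) = -1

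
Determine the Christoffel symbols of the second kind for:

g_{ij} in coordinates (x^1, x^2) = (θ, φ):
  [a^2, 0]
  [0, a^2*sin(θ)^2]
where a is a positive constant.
Using Γ^k_{ij} = (1/2) g^{km} (∂_i g_{mj} + ∂_j g_{mi} - ∂_m g_{ij}); the metric is diagonal, so only the m = k term contributes.
Non-zero symbols (using the symmetry Γ^k_{ij} = Γ^k_{ji}):
Γ^θ_{φ φ} = (1/2) g^{θθ} (∂_φ g_{θφ} + ∂_φ g_{θφ} - ∂_θ g_{φφ}) = (1/2)(1/a^2)((0) + (0) - (a^2*sin(2*θ))) = -sin(2*θ)/2
Γ^φ_{θ φ} = (1/2) g^{φφ} (∂_θ g_{φφ} + ∂_φ g_{φθ} - ∂_φ g_{θφ}) = (1/2)(1/(a^2*sin(θ)^2))((a^2*sin(2*θ)) + (0) - (0)) = 1/tan(θ)
All other Christoffel symbols are zero.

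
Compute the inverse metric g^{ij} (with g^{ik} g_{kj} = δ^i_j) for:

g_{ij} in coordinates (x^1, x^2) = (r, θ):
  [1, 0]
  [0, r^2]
The metric is diagonal, so g^{ij} is diagonal with entries 1/g_{ii}: diag(1, 1/(r^2)).
g^{ij}:
  [1, 0]
  [0, 1/r^2]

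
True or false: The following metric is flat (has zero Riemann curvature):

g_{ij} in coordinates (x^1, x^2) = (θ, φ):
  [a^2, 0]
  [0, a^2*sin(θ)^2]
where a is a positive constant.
Non-zero Christoffel symbols:
Γ^θ_{φ φ} = -sin(2*θ)/2
Γ^φ_{θ φ} = 1/tan(θ)
Ricci tensor: R_{θθ} = 1, R_{θφ} = 0, R_{φφ} = sin(θ)^2
The Ricci tensor is non-zero, so the Riemann tensor is non-zero: not flat.
False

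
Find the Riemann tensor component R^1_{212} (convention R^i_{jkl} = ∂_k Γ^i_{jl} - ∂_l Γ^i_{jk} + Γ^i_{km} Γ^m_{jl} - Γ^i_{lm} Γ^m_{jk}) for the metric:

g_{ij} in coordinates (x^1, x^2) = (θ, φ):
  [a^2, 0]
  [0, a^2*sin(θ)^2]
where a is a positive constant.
Non-zero Christoffel symbols (Γ^k_{ij} = Γ^k_{ji}):
Γ^θ_{φ φ} = -sin(2*θ)/2
Γ^φ_{θ φ} = 1/tan(θ)
R^θ_{φ θ φ} = ∂_θ Γ^θ_{φ φ} - ∂_φ Γ^θ_{φ θ} + Γ^θ_{θ m} Γ^m_{φ φ} - Γ^θ_{φ m} Γ^m_{φ θ}
  = (-cos(2*θ)) - (0) + (0) - (-cos(θ)^2) = sin(θ)^2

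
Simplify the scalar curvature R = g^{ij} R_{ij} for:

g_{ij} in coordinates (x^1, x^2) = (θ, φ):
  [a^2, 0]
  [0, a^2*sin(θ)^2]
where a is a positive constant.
Non-zero Christoffel symbols (Γ^k_{ij} = Γ^k_{ji}):
Γ^θ_{φ φ} = -sin(2*θ)/2
Γ^φ_{θ φ} = 1/tan(θ)
Ricci tensor (R_{ij} = R^k_{ikj}): R_{θθ} = 1, R_{θφ} = 0, R_{φφ} = sin(θ)^2
Inverse metric: g^{θθ} = 1/a^2, g^{φφ} = 1/(a^2*sin(θ)^2)
R = g^{ij} R_{ij} = (1/a^2)(1) + (1/(a^2*sin(θ)^2))(sin(θ)^2) = 2/a^2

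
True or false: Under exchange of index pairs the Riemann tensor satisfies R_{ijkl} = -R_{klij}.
The pair-exchange symmetry has a plus sign: R_{ijkl} = +R_{klij}.
False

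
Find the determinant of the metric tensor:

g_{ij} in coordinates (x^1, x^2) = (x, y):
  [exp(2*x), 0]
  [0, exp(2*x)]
For a 2×2 metric: det(g) = g_{11}·g_{22} - g_{12}·g_{21}
= (exp(2*x))·(exp(2*x)) - (0)·(0)
= exp(4*x) - 0
det(g) = exp(4*x)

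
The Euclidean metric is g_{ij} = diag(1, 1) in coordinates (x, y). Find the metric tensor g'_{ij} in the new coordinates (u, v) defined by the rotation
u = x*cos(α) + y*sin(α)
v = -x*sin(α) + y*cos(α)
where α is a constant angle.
Invert the transformation: x = u*cos(α) - v*sin(α), y = u*sin(α) + v*cos(α)
g'_{ij} = (∂x^k/∂x'^i)(∂x^l/∂x'^j) g_{kl}; with g_{kl} = δ_{kl} this is Σ_k (∂x^k/∂x'^i)(∂x^k/∂x'^j).
Jacobian: ∂x/∂u = cos(α), ∂x/∂v = -sin(α), ∂y/∂u = sin(α), ∂y/∂v = cos(α)
g'_{uu} = (cos(α))(cos(α)) + (sin(α))(sin(α)) = 1
g'_{uv} = (cos(α))(-sin(α)) + (sin(α))(cos(α)) = 0
g'_{vv} = (-sin(α))(-sin(α)) + (cos(α))(cos(α)) = 1
g'_{ij} = diag(1, 1)
The Euclidean metric is invariant under rotations.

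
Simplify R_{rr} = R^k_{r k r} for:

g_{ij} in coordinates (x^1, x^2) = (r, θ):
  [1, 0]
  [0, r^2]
Non-zero Christoffel symbols (Γ^k_{ij} = Γ^k_{ji}):
Γ^r_{θ θ} = -r
Γ^θ_{r θ} = 1/r
R^r_{r r r} = 0 (a repeated index in an antisymmetric pair)
R^θ_{r θ r} = ∂_θ Γ^θ_{r r} - ∂_r Γ^θ_{r θ} + Γ^θ_{θ m} Γ^m_{r r} - Γ^θ_{r m} Γ^m_{r θ}
  = (0) - (-1/r^2) + (0) - (1/r^2) = 0
R_{rr} = R^r_{r r r} + R^θ_{r θ r} = (0) + (0) = 0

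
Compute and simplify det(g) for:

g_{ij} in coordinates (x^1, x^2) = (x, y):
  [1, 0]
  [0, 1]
For a 2×2 metric: det(g) = g_{11}·g_{22} - g_{12}·g_{21}
= (1)·(1) - (0)·(0)
= 1 - 0
det(g) = 1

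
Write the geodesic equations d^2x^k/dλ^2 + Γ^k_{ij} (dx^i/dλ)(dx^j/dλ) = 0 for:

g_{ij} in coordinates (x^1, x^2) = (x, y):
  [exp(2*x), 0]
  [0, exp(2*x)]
Geodesic equation: d^2x^k/dλ^2 + Γ^k_{ij} (dx^i/dλ)(dx^j/dλ) = 0.
Non-zero Christoffel symbols:
Γ^x_{x x} = 1
Γ^x_{y y} = -1
Γ^y_{x y} = 1
Substituting (the symmetric pair Γ^k_{ij}, Γ^k_{ji} combines into a factor 2):
d^2x/dλ^2 + (dx/dλ)^2 - (dy/dλ)^2 = 0
d^2y/dλ^2 + 2 (dx/dλ)(dy/dλ) = 0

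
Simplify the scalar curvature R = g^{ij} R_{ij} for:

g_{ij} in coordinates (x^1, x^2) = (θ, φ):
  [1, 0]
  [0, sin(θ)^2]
Non-zero Christoffel symbols (Γ^k_{ij} = Γ^k_{ji}):
Γ^θ_{φ φ} = -sin(2*θ)/2
Γ^φ_{θ φ} = 1/tan(θ)
Ricci tensor (R_{ij} = R^k_{ikj}): R_{θθ} = 1, R_{θφ} = 0, R_{φφ} = sin(θ)^2
Inverse metric: g^{θθ} = 1, g^{φφ} = 1/sin(θ)^2
R = g^{ij} R_{ij} = (1)(1) + (1/sin(θ)^2)(sin(θ)^2) = 2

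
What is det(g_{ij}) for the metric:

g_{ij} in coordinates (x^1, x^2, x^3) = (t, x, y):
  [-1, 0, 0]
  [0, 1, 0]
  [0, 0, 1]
Diagonal metric: det(g) = g_{11}·g_{22}·g_{33}
= (-1)·(1)·(1)
det(g) = -1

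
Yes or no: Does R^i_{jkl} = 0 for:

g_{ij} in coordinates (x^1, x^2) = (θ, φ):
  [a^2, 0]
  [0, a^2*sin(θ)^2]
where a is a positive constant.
Non-zero Christoffel symbols:
Γ^θ_{φ φ} = -sin(2*θ)/2
Γ^φ_{θ φ} = 1/tan(θ)
Ricci tensor: R_{θθ} = 1, R_{θφ} = 0, R_{φφ} = sin(θ)^2
The Ricci tensor is non-zero, so the Riemann tensor is non-zero: not flat.
No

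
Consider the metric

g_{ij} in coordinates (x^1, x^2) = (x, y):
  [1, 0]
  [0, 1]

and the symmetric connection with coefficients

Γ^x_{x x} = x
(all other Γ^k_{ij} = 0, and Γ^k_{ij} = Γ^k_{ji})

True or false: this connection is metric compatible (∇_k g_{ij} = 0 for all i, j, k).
Using ∇_k g_{ij} = ∂_k g_{ij} - Γ^m_{ki} g_{mj} - Γ^m_{kj} g_{im}:
∇_x g_{xx} = (0) - (x) - (x) = -2*x ≠ 0
So the connection is not metric compatible (it is not the Levi-Civita connection).
False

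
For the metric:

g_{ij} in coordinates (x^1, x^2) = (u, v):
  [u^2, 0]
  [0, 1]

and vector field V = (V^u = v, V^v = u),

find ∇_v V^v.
Non-zero Christoffel symbols:
Γ^u_{u u} = 1/u
∇_v V^v = ∂_v V^v + Γ^v_{v j} V^j
  = (0) + (0)(v) + (0)(u)
  = 0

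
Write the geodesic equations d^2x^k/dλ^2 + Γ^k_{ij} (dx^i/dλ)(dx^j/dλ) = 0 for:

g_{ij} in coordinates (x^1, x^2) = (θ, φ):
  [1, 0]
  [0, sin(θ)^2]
Geodesic equation: d^2x^k/dλ^2 + Γ^k_{ij} (dx^i/dλ)(dx^j/dλ) = 0.
Non-zero Christoffel symbols:
Γ^θ_{φ φ} = -sin(2*θ)/2
Γ^φ_{θ φ} = 1/tan(θ)
Substituting (the symmetric pair Γ^k_{ij}, Γ^k_{ji} combines into a factor 2):
d^2θ/dλ^2 - (sin(2*θ)/2) (dφ/dλ)^2 = 0
d^2φ/dλ^2 + (2/tan(θ)) (dθ/dλ)(dφ/dλ) = 0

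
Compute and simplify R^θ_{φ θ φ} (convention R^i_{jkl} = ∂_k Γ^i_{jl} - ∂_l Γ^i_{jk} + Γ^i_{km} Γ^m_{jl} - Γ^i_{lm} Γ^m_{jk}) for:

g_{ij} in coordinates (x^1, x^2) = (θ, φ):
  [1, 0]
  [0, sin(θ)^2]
Non-zero Christoffel symbols (Γ^k_{ij} = Γ^k_{ji}):
Γ^θ_{φ φ} = -sin(2*θ)/2
Γ^φ_{θ φ} = 1/tan(θ)
R^θ_{φ θ φ} = ∂_θ Γ^θ_{φ φ} - ∂_φ Γ^θ_{φ θ} + Γ^θ_{θ m} Γ^m_{φ φ} - Γ^θ_{φ m} Γ^m_{φ θ}
  = (-cos(2*θ)) - (0) + (0) - (-cos(θ)^2) = sin(θ)^2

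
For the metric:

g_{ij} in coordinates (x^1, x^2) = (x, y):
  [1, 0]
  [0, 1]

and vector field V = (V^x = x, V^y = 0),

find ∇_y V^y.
All Christoffel symbols are zero.
∇_y V^y = ∂_y V^y + Γ^y_{y j} V^j
  = (0) + (0)(x) + (0)(0)
  = 0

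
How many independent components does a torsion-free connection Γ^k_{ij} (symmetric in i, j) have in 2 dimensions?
Γ^k_{ij} has n choices for the upper index and n(n+1)/2 independent symmetric lower index pairs.
Total = 2 × 2×3/2 = 2 × 3 = 6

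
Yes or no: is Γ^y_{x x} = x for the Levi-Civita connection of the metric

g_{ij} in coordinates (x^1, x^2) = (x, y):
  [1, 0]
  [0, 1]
Γ^y_{x x} = (1/2) g^{yy} (∂_x g_{yx} + ∂_x g_{yx} - ∂_y g_{xx}) = (1/2)(1)((0) + (0) - (0)) = 0
This differs from the proposed value x.
No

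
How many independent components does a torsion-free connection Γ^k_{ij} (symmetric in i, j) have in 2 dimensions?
Γ^k_{ij} has n choices for the upper index and n(n+1)/2 independent symmetric lower index pairs.
Total = 2 × 2×3/2 = 2 × 3 = 6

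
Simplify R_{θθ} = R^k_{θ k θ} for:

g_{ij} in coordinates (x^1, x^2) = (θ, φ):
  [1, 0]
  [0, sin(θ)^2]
Non-zero Christoffel symbols (Γ^k_{ij} = Γ^k_{ji}):
Γ^θ_{φ φ} = -sin(2*θ)/2
Γ^φ_{θ φ} = 1/tan(θ)
R^θ_{θ θ θ} = 0 (a repeated index in an antisymmetric pair)
R^φ_{θ φ θ} = ∂_φ Γ^φ_{θ θ} - ∂_θ Γ^φ_{θ φ} + Γ^φ_{φ m} Γ^m_{θ θ} - Γ^φ_{θ m} Γ^m_{θ φ}
  = (0) - (-1/sin(θ)^2) + (0) - (1/tan(θ)^2) = 1
R_{θθ} = R^θ_{θ θ θ} + R^φ_{θ φ θ} = (0) + (1) = 1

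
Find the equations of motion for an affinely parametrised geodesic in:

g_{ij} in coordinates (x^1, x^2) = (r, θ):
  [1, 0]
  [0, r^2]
Geodesic equation: d^2x^k/dλ^2 + Γ^k_{ij} (dx^i/dλ)(dx^j/dλ) = 0.
Non-zero Christoffel symbols:
Γ^r_{θ θ} = -r
Γ^θ_{r θ} = 1/r
Substituting (the symmetric pair Γ^k_{ij}, Γ^k_{ji} combines into a factor 2):
d^2r/dλ^2 - r (dθ/dλ)^2 = 0
d^2θ/dλ^2 + (2/r) (dr/dλ)(dθ/dλ) = 0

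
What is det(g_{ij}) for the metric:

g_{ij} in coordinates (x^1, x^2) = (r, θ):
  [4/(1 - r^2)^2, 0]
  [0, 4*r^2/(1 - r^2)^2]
For a 2×2 metric: det(g) = g_{11}·g_{22} - g_{12}·g_{21}
= (4/(1 - r^2)^2)·(4*r^2/(1 - r^2)^2) - (0)·(0)
= 16*r^2/(1 - r^2)^4 - 0
det(g) = 16*r^2/(1 - r^2)^4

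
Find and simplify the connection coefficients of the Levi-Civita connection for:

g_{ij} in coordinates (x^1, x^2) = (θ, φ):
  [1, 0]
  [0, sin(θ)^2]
Using Γ^k_{ij} = (1/2) g^{km} (∂_i g_{mj} + ∂_j g_{mi} - ∂_m g_{ij}); the metric is diagonal, so only the m = k term contributes.
Non-zero symbols (using the symmetry Γ^k_{ij} = Γ^k_{ji}):
Γ^θ_{φ φ} = (1/2) g^{θθ} (∂_φ g_{θφ} + ∂_φ g_{θφ} - ∂_θ g_{φφ}) = (1/2)(1)((0) + (0) - (sin(2*θ))) = -sin(2*θ)/2
Γ^φ_{θ φ} = (1/2) g^{φφ} (∂_θ g_{φφ} + ∂_φ g_{φθ} - ∂_φ g_{θφ}) = (1/2)(1/sin(θ)^2)((sin(2*θ)) + (0) - (0)) = 1/tan(θ)
All other Christoffel symbols are zero.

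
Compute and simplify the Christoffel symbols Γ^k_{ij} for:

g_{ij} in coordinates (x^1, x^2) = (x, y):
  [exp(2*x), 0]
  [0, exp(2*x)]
Using Γ^k_{ij} = (1/2) g^{km} (∂_i g_{mj} + ∂_j g_{mi} - ∂_m g_{ij}); the metric is diagonal, so only the m = k term contributes.
Non-zero symbols (using the symmetry Γ^k_{ij} = Γ^k_{ji}):
Γ^x_{x x} = (1/2) g^{xx} (∂_x g_{xx} + ∂_x g_{xx} - ∂_x g_{xx}) = (1/2)(exp(-2*x))((2*exp(2*x)) + (2*exp(2*x)) - (2*exp(2*x))) = 1
Γ^x_{y y} = (1/2) g^{xx} (∂_y g_{xy} + ∂_y g_{xy} - ∂_x g_{yy}) = (1/2)(exp(-2*x))((0) + (0) - (2*exp(2*x))) = -1
Γ^y_{x y} = (1/2) g^{yy} (∂_x g_{yy} + ∂_y g_{yx} - ∂_y g_{xy}) = (1/2)(exp(-2*x))((2*exp(2*x)) + (0) - (0)) = 1
All other Christoffel symbols are zero.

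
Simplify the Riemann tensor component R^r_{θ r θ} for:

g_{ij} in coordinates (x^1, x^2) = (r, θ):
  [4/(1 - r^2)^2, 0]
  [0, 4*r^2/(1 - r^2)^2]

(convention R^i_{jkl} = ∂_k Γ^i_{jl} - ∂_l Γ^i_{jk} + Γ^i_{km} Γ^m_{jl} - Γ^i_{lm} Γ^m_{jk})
Non-zero Christoffel symbols (Γ^k_{ij} = Γ^k_{ji}):
Γ^r_{r r} = 2*r/(1 - r^2)
Γ^r_{θ θ} = (r^3 + r)/(r^2 - 1)
Γ^θ_{r θ} = (-r^2 - 1)/(r^3 - r)
R^r_{θ r θ} = ∂_r Γ^r_{θ θ} - ∂_θ Γ^r_{θ r} + Γ^r_{r m} Γ^m_{θ θ} - Γ^r_{θ m} Γ^m_{θ r}
  = ((r^4 - 4*r^2 - 1)/(r^2 - 1)^2) - (0) + (-2*r^2*(r^2 + 1)/(r^2 - 1)^2) - (-(r^2 + 1)^2/(r^2 - 1)^2) = -4*r^2/(r^2 - 1)^2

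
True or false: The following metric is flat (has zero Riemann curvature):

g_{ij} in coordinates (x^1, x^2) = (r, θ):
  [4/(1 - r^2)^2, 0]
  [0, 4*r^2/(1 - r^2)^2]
Non-zero Christoffel symbols:
Γ^r_{r r} = 2*r/(1 - r^2)
Γ^r_{θ θ} = (r^3 + r)/(r^2 - 1)
Γ^θ_{r θ} = (-r^2 - 1)/(r^3 - r)
Ricci tensor: R_{rr} = -4/(r^2 - 1)^2, R_{rθ} = 0, R_{θθ} = -4*r^2/(r^2 - 1)^2
The Ricci tensor is non-zero, so the Riemann tensor is non-zero: not flat.
False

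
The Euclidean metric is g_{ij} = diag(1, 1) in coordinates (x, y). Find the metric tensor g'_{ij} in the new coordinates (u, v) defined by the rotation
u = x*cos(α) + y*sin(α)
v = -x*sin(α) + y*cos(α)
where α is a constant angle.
Invert the transformation: x = u*cos(α) - v*sin(α), y = u*sin(α) + v*cos(α)
g'_{ij} = (∂x^k/∂x'^i)(∂x^l/∂x'^j) g_{kl}; with g_{kl} = δ_{kl} this is Σ_k (∂x^k/∂x'^i)(∂x^k/∂x'^j).
Jacobian: ∂x/∂u = cos(α), ∂x/∂v = -sin(α), ∂y/∂u = sin(α), ∂y/∂v = cos(α)
g'_{uu} = (cos(α))(cos(α)) + (sin(α))(sin(α)) = 1
g'_{uv} = (cos(α))(-sin(α)) + (sin(α))(cos(α)) = 0
g'_{vv} = (-sin(α))(-sin(α)) + (cos(α))(cos(α)) = 1
g'_{ij} = diag(1, 1)
The Euclidean metric is invariant under rotations.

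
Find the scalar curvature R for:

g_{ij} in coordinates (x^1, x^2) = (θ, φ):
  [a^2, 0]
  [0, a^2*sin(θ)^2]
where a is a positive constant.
Non-zero Christoffel symbols (Γ^k_{ij} = Γ^k_{ji}):
Γ^θ_{φ φ} = -sin(2*θ)/2
Γ^φ_{θ φ} = 1/tan(θ)
Ricci tensor (R_{ij} = R^k_{ikj}): R_{θθ} = 1, R_{θφ} = 0, R_{φφ} = sin(θ)^2
Inverse metric: g^{θθ} = 1/a^2, g^{φφ} = 1/(a^2*sin(θ)^2)
R = g^{ij} R_{ij} = (1/a^2)(1) + (1/(a^2*sin(θ)^2))(sin(θ)^2) = 2/a^2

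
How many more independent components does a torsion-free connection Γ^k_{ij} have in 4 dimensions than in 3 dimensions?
Independent components in n dimensions: n × n(n+1)/2 = n^2(n+1)/2.
4D: 4 × 10 = 40
3D: 3 × 6 = 18
Difference = 40 - 18 = 22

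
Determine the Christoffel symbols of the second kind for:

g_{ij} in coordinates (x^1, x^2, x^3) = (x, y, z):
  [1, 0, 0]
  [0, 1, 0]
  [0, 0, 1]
Using Γ^k_{ij} = (1/2) g^{km} (∂_i g_{mj} + ∂_j g_{mi} - ∂_m g_{ij}); the metric is diagonal, so only the m = k term contributes.
Every metric component is constant, so all ∂_m g_{ij} = 0 and every Christoffel symbol vanishes.
All Christoffel symbols are zero.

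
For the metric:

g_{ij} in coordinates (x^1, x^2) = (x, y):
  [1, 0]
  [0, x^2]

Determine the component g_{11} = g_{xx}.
With x^1 = x, x^2 = y, g_{11} = g_{xx} is the row-1, column-1 entry of the matrix.
g_{11} = 1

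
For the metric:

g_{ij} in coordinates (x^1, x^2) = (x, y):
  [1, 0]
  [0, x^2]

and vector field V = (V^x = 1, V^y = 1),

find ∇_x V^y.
Non-zero Christoffel symbols:
Γ^x_{y y} = -x
Γ^y_{x y} = 1/x
∇_x V^y = ∂_x V^y + Γ^y_{x j} V^j
  = (0) + (0)(1) + (1/x)(1)
  = 1/x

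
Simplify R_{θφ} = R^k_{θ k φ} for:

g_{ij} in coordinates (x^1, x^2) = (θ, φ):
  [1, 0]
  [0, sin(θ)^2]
Non-zero Christoffel symbols (Γ^k_{ij} = Γ^k_{ji}):
Γ^θ_{φ φ} = -sin(2*θ)/2
Γ^φ_{θ φ} = 1/tan(θ)
R^θ_{θ θ φ} = 0 (a repeated index in an antisymmetric pair)
R^φ_{θ φ φ} = 0 (a repeated index in an antisymmetric pair)
R_{θφ} = R^θ_{θ θ φ} + R^φ_{θ φ φ} = (0) + (0) = 0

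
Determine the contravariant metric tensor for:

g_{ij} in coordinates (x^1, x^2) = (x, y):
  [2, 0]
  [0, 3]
The metric is diagonal, so g^{ij} is diagonal with entries 1/g_{ii}: diag(1/2, 1/3).
g^{ij}:
  [1/2, 0]
  [0, 1/3]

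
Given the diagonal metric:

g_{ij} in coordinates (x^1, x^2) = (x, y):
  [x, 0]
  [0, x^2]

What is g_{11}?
With x^1 = x, x^2 = y, g_{11} = g_{xx} is the row-1, column-1 entry of the matrix.
g_{11} = x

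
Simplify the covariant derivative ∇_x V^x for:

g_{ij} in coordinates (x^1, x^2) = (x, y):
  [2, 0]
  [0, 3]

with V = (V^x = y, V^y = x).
All Christoffel symbols are zero.
∇_x V^x = ∂_x V^x + Γ^x_{x j} V^j
  = (0) + (0)(y) + (0)(x)
  = 0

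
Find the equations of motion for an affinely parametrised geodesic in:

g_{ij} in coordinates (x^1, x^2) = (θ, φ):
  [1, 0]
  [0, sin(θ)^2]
Geodesic equation: d^2x^k/dλ^2 + Γ^k_{ij} (dx^i/dλ)(dx^j/dλ) = 0.
Non-zero Christoffel symbols:
Γ^θ_{φ φ} = -sin(2*θ)/2
Γ^φ_{θ φ} = 1/tan(θ)
Substituting (the symmetric pair Γ^k_{ij}, Γ^k_{ji} combines into a factor 2):
d^2θ/dλ^2 - (sin(2*θ)/2) (dφ/dλ)^2 = 0
d^2φ/dλ^2 + (2/tan(θ)) (dθ/dλ)(dφ/dλ) = 0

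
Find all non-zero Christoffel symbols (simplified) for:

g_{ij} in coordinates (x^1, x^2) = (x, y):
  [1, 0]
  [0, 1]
Using Γ^k_{ij} = (1/2) g^{km} (∂_i g_{mj} + ∂_j g_{mi} - ∂_m g_{ij}); the metric is diagonal, so only the m = k term contributes.
Every metric component is constant, so all ∂_m g_{ij} = 0 and every Christoffel symbol vanishes.
All Christoffel symbols are zero.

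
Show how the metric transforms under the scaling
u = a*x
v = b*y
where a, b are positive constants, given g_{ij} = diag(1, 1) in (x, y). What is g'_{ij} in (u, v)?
Invert the transformation: x = u/a, y = v/b
g'_{ij} = (∂x^k/∂x'^i)(∂x^l/∂x'^j) g_{kl}; with g_{kl} = δ_{kl} this is Σ_k (∂x^k/∂x'^i)(∂x^k/∂x'^j).
Jacobian: ∂x/∂u = 1/a, ∂x/∂v = 0, ∂y/∂u = 0, ∂y/∂v = 1/b
g'_{uu} = (1/a)(1/a) + (0)(0) = 1/a^2
g'_{uv} = (1/a)(0) + (0)(1/b) = 0
g'_{vv} = (0)(0) + (1/b)(1/b) = 1/b^2
g'_{ij} = diag(1/a^2, 1/b^2)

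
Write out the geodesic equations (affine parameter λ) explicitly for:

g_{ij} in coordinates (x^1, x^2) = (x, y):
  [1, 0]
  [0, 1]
Geodesic equation: d^2x^k/dλ^2 + Γ^k_{ij} (dx^i/dλ)(dx^j/dλ) = 0.
All Christoffel symbols vanish, so the geodesics are straight lines:
d^2x/dλ^2 = 0
d^2y/dλ^2 = 0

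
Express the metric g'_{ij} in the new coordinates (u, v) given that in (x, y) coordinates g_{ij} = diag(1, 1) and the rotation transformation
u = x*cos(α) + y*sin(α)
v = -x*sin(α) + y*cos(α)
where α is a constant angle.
Invert the transformation: x = u*cos(α) - v*sin(α), y = u*sin(α) + v*cos(α)
g'_{ij} = (∂x^k/∂x'^i)(∂x^l/∂x'^j) g_{kl}; with g_{kl} = δ_{kl} this is Σ_k (∂x^k/∂x'^i)(∂x^k/∂x'^j).
Jacobian: ∂x/∂u = cos(α), ∂x/∂v = -sin(α), ∂y/∂u = sin(α), ∂y/∂v = cos(α)
g'_{uu} = (cos(α))(cos(α)) + (sin(α))(sin(α)) = 1
g'_{uv} = (cos(α))(-sin(α)) + (sin(α))(cos(α)) = 0
g'_{vv} = (-sin(α))(-sin(α)) + (cos(α))(cos(α)) = 1
g'_{ij} = diag(1, 1)
The Euclidean metric is invariant under rotations.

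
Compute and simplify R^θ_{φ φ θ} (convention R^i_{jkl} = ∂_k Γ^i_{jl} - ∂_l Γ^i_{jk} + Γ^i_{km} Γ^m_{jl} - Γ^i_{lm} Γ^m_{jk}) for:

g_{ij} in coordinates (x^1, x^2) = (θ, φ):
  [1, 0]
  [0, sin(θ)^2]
Non-zero Christoffel symbols (Γ^k_{ij} = Γ^k_{ji}):
Γ^θ_{φ φ} = -sin(2*θ)/2
Γ^φ_{θ φ} = 1/tan(θ)
R^θ_{φ φ θ} = ∂_φ Γ^θ_{φ θ} - ∂_θ Γ^θ_{φ φ} + Γ^θ_{φ m} Γ^m_{φ θ} - Γ^θ_{θ m} Γ^m_{φ φ}
  = (0) - (-cos(2*θ)) + (-cos(θ)^2) - (0) = -sin(θ)^2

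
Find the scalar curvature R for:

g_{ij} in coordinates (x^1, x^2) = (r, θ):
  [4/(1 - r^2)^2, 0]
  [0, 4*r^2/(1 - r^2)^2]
Non-zero Christoffel symbols (Γ^k_{ij} = Γ^k_{ji}):
Γ^r_{r r} = 2*r/(1 - r^2)
Γ^r_{θ θ} = (r^3 + r)/(r^2 - 1)
Γ^θ_{r θ} = (-r^2 - 1)/(r^3 - r)
Ricci tensor (R_{ij} = R^k_{ikj}): R_{rr} = -4/(r^2 - 1)^2, R_{rθ} = 0, R_{θθ} = -4*r^2/(r^2 - 1)^2
Inverse metric: g^{rr} = (1 - r^2)^2/4, g^{θθ} = (1 - r^2)^2/(4*r^2)
R = g^{ij} R_{ij} = ((1 - r^2)^2/4)(-4/(r^2 - 1)^2) + ((1 - r^2)^2/(4*r^2))(-4*r^2/(r^2 - 1)^2) = -2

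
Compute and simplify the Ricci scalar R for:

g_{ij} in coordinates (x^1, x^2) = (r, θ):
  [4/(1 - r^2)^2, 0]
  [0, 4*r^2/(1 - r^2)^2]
Non-zero Christoffel symbols (Γ^k_{ij} = Γ^k_{ji}):
Γ^r_{r r} = 2*r/(1 - r^2)
Γ^r_{θ θ} = (r^3 + r)/(r^2 - 1)
Γ^θ_{r θ} = (-r^2 - 1)/(r^3 - r)
Ricci tensor (R_{ij} = R^k_{ikj}): R_{rr} = -4/(r^2 - 1)^2, R_{rθ} = 0, R_{θθ} = -4*r^2/(r^2 - 1)^2
Inverse metric: g^{rr} = (1 - r^2)^2/4, g^{θθ} = (1 - r^2)^2/(4*r^2)
R = g^{ij} R_{ij} = ((1 - r^2)^2/4)(-4/(r^2 - 1)^2) + ((1 - r^2)^2/(4*r^2))(-4*r^2/(r^2 - 1)^2) = -2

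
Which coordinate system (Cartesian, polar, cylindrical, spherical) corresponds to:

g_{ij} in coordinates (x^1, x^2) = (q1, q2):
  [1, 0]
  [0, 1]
All components are constant and the metric is the identity, i.e. orthonormal rectilinear coordinates.
Cartesian (2D) coordinates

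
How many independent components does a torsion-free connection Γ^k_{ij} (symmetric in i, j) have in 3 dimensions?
Γ^k_{ij} has n choices for the upper index and n(n+1)/2 independent symmetric lower index pairs.
Total = 3 × 3×4/2 = 3 × 6 = 18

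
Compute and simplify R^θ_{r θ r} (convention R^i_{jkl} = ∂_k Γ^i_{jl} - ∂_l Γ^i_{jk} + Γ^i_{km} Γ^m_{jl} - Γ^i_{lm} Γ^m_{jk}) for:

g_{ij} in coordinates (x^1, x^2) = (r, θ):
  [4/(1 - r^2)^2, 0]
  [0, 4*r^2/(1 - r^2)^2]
Non-zero Christoffel symbols (Γ^k_{ij} = Γ^k_{ji}):
Γ^r_{r r} = 2*r/(1 - r^2)
Γ^r_{θ θ} = (r^3 + r)/(r^2 - 1)
Γ^θ_{r θ} = (-r^2 - 1)/(r^3 - r)
R^θ_{r θ r} = ∂_θ Γ^θ_{r r} - ∂_r Γ^θ_{r θ} + Γ^θ_{θ m} Γ^m_{r r} - Γ^θ_{r m} Γ^m_{r θ}
  = (0) - ((r^4 + 4*r^2 - 1)/(r^3 - r)^2) + (2*(r^2 + 1)/(r^2 - 1)^2) - ((r^2 + 1)^2/(r^3 - r)^2) = -4/(r^2 - 1)^2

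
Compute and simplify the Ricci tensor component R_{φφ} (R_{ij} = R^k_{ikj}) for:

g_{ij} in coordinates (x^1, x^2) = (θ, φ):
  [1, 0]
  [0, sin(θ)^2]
Non-zero Christoffel symbols (Γ^k_{ij} = Γ^k_{ji}):
Γ^θ_{φ φ} = -sin(2*θ)/2
Γ^φ_{θ φ} = 1/tan(θ)
R^θ_{φ θ φ} = ∂_θ Γ^θ_{φ φ} - ∂_φ Γ^θ_{φ θ} + Γ^θ_{θ m} Γ^m_{φ φ} - Γ^θ_{φ m} Γ^m_{φ θ}
  = (-cos(2*θ)) - (0) + (0) - (-cos(θ)^2) = sin(θ)^2
R^φ_{φ φ φ} = 0 (a repeated index in an antisymmetric pair)
R_{φφ} = R^θ_{φ θ φ} + R^φ_{φ φ φ} = (sin(θ)^2) + (0) = sin(θ)^2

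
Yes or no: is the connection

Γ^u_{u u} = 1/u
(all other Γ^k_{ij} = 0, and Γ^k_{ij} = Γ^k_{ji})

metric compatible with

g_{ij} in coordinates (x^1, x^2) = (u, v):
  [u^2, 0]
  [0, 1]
Using ∇_k g_{ij} = ∂_k g_{ij} - Γ^m_{ki} g_{mj} - Γ^m_{kj} g_{im}:
e.g. ∇_u g_{uu} = (2*u) - (u) - (u) = 0
Every component ∇_k g_{ij} vanishes: the connection is metric compatible.
Yes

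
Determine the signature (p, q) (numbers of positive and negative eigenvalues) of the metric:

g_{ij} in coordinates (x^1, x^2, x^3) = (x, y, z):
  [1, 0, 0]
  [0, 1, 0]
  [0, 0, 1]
The metric is diagonal, so its eigenvalues are the diagonal entries: 1, 1, 1 (at a generic point, where coordinate-dependent entries are positive).
3 positive, 0 negative.
(3, 0) - Riemannian (positive definite)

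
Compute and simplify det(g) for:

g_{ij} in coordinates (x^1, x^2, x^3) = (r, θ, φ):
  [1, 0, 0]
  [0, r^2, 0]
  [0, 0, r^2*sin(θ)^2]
Diagonal metric: det(g) = g_{11}·g_{22}·g_{33}
= (1)·(r^2)·(r^2*sin(θ)^2)
det(g) = r^4*sin(θ)^2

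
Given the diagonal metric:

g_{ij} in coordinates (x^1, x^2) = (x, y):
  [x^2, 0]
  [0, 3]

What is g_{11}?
With x^1 = x, x^2 = y, g_{11} = g_{xx} is the row-1, column-1 entry of the matrix.
g_{11} = x^2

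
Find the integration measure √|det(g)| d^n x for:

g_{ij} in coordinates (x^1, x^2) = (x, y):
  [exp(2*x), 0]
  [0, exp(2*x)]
det(g) = exp(4*x)
√|det(g)| = exp(2*x)
Volume element: dV = exp(2*x) dx dy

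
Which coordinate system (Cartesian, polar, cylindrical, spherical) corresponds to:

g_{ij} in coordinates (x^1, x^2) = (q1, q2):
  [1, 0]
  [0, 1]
All components are constant and the metric is the identity, i.e. orthonormal rectilinear coordinates.
Cartesian (2D) coordinates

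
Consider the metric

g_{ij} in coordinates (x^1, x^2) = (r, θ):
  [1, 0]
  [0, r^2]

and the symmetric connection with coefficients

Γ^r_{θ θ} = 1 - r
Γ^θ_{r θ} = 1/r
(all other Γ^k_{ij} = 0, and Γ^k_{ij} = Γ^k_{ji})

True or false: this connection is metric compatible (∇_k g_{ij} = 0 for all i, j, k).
Using ∇_k g_{ij} = ∂_k g_{ij} - Γ^m_{ki} g_{mj} - Γ^m_{kj} g_{im}:
∇_θ g_{rθ} = (0) - (r) - (1 - r) = -1 ≠ 0
So the connection is not metric compatible (it is not the Levi-Civita connection).
False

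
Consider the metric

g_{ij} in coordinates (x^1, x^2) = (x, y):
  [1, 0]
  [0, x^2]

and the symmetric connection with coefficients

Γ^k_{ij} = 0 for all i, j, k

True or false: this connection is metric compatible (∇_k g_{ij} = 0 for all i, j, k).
Using ∇_k g_{ij} = ∂_k g_{ij} - Γ^m_{ki} g_{mj} - Γ^m_{kj} g_{im}:
∇_x g_{yy} = (2*x) - (0) - (0) = 2*x ≠ 0
So the connection is not metric compatible (it is not the Levi-Civita connection).
False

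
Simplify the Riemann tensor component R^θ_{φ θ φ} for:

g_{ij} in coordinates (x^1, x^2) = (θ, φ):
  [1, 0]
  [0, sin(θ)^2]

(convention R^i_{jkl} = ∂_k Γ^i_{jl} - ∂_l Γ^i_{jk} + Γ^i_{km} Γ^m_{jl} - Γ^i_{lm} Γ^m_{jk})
Non-zero Christoffel symbols (Γ^k_{ij} = Γ^k_{ji}):
Γ^θ_{φ φ} = -sin(2*θ)/2
Γ^φ_{θ φ} = 1/tan(θ)
R^θ_{φ θ φ} = ∂_θ Γ^θ_{φ φ} - ∂_φ Γ^θ_{φ θ} + Γ^θ_{θ m} Γ^m_{φ φ} - Γ^θ_{φ m} Γ^m_{φ θ}
  = (-cos(2*θ)) - (0) + (0) - (-cos(θ)^2) = sin(θ)^2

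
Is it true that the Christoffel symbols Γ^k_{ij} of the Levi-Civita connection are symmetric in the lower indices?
The Levi-Civita connection is torsion-free, which is exactly Γ^k_{ij} = Γ^k_{ji}.
Yes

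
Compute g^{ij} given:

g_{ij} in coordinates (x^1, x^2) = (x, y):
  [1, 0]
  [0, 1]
The metric is diagonal, so g^{ij} is diagonal with entries 1/g_{ii}: diag(1, 1).
g^{ij}:
  [1, 0]
  [0, 1]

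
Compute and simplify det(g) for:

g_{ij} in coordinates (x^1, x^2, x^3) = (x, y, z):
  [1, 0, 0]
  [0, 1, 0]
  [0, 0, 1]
Diagonal metric: det(g) = g_{11}·g_{22}·g_{33}
= (1)·(1)·(1)
det(g) = 1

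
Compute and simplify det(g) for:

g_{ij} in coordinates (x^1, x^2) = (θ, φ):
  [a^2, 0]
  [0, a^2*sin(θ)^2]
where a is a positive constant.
For a 2×2 metric: det(g) = g_{11}·g_{22} - g_{12}·g_{21}
= (a^2)·(a^2*sin(θ)^2) - (0)·(0)
= a^4*sin(θ)^2 - 0
det(g) = a^4*sin(θ)^2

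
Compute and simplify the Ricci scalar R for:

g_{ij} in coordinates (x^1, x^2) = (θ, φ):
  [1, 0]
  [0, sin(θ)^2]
Non-zero Christoffel symbols (Γ^k_{ij} = Γ^k_{ji}):
Γ^θ_{φ φ} = -sin(2*θ)/2
Γ^φ_{θ φ} = 1/tan(θ)
Ricci tensor (R_{ij} = R^k_{ikj}): R_{θθ} = 1, R_{θφ} = 0, R_{φφ} = sin(θ)^2
Inverse metric: g^{θθ} = 1, g^{φφ} = 1/sin(θ)^2
R = g^{ij} R_{ij} = (1)(1) + (1/sin(θ)^2)(sin(θ)^2) = 2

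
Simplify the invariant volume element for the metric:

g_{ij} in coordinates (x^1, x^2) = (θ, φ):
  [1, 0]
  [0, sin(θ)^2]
det(g) = sin(θ)^2
√|det(g)| = sin(θ) (taking 0 < θ < π so that |sin(θ)| = sin(θ))
Volume element: dV = sin(θ) dθ dφ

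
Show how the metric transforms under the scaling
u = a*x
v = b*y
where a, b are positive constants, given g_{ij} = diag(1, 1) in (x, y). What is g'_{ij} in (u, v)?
Invert the transformation: x = u/a, y = v/b
g'_{ij} = (∂x^k/∂x'^i)(∂x^l/∂x'^j) g_{kl}; with g_{kl} = δ_{kl} this is Σ_k (∂x^k/∂x'^i)(∂x^k/∂x'^j).
Jacobian: ∂x/∂u = 1/a, ∂x/∂v = 0, ∂y/∂u = 0, ∂y/∂v = 1/b
g'_{uu} = (1/a)(1/a) + (0)(0) = 1/a^2
g'_{uv} = (1/a)(0) + (0)(1/b) = 0
g'_{vv} = (0)(0) + (1/b)(1/b) = 1/b^2
g'_{ij} = diag(1/a^2, 1/b^2)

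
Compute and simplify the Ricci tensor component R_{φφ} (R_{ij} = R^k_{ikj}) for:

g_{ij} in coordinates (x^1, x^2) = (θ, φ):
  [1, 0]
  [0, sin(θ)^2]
Non-zero Christoffel symbols (Γ^k_{ij} = Γ^k_{ji}):
Γ^θ_{φ φ} = -sin(2*θ)/2
Γ^φ_{θ φ} = 1/tan(θ)
R^θ_{φ θ φ} = ∂_θ Γ^θ_{φ φ} - ∂_φ Γ^θ_{φ θ} + Γ^θ_{θ m} Γ^m_{φ φ} - Γ^θ_{φ m} Γ^m_{φ θ}
  = (-cos(2*θ)) - (0) + (0) - (-cos(θ)^2) = sin(θ)^2
R^φ_{φ φ φ} = 0 (a repeated index in an antisymmetric pair)
R_{φφ} = R^θ_{φ θ φ} + R^φ_{φ φ φ} = (sin(θ)^2) + (0) = sin(θ)^2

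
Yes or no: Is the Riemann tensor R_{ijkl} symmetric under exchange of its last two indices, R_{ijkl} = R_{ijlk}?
It is antisymmetric in the last pair: R_{ijkl} = -R_{ijlk}.
No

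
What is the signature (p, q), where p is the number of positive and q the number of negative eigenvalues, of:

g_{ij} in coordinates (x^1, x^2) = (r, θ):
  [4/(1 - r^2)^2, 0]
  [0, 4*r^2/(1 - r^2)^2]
The metric is diagonal, so its eigenvalues are the diagonal entries: 4/(1 - r^2)^2, 4*r^2/(1 - r^2)^2 (at a generic point, where coordinate-dependent entries are positive).
2 positive, 0 negative.
(2, 0) - Riemannian (positive definite)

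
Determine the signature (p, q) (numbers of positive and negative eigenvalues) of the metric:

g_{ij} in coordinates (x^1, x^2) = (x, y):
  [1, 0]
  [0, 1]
The metric is diagonal, so its eigenvalues are the diagonal entries: 1, 1 (at a generic point, where coordinate-dependent entries are positive).
2 positive, 0 negative.
(2, 0) - Riemannian (positive definite)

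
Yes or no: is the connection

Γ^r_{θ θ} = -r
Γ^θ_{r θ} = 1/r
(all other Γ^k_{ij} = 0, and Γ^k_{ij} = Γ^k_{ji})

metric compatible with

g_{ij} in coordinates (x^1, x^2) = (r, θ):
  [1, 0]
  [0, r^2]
Using ∇_k g_{ij} = ∂_k g_{ij} - Γ^m_{ki} g_{mj} - Γ^m_{kj} g_{im}:
e.g. ∇_r g_{θθ} = (2*r) - (r) - (r) = 0
Every component ∇_k g_{ij} vanishes: the connection is metric compatible.
Yes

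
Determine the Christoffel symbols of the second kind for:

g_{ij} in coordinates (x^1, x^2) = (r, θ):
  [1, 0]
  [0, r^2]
Using Γ^k_{ij} = (1/2) g^{km} (∂_i g_{mj} + ∂_j g_{mi} - ∂_m g_{ij}); the metric is diagonal, so only the m = k term contributes.
Non-zero symbols (using the symmetry Γ^k_{ij} = Γ^k_{ji}):
Γ^r_{θ θ} = (1/2) g^{rr} (∂_θ g_{rθ} + ∂_θ g_{rθ} - ∂_r g_{θθ}) = (1/2)(1)((0) + (0) - (2*r)) = -r
Γ^θ_{r θ} = (1/2) g^{θθ} (∂_r g_{θθ} + ∂_θ g_{θr} - ∂_θ g_{rθ}) = (1/2)(1/r^2)((2*r) + (0) - (0)) = 1/r
All other Christoffel symbols are zero.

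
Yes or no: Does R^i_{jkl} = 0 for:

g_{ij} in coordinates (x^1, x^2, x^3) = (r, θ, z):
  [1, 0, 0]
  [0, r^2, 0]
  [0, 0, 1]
Non-zero Christoffel symbols:
Γ^r_{θ θ} = -r
Γ^θ_{r θ} = 1/r
Ricci tensor: R_{rr} = 0, R_{rθ} = 0, R_{rz} = 0, R_{θθ} = 0, R_{θz} = 0, R_{zz} = 0
All R_{ij} vanish; in 3 dimensions the Riemann tensor is fully determined by the Ricci tensor, so R^i_{jkl} = 0: the metric is flat (curvilinear coordinates on flat space).
Yes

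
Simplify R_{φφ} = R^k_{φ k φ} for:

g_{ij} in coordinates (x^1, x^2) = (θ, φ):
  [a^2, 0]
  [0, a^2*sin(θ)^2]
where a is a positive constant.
Non-zero Christoffel symbols (Γ^k_{ij} = Γ^k_{ji}):
Γ^θ_{φ φ} = -sin(2*θ)/2
Γ^φ_{θ φ} = 1/tan(θ)
R^θ_{φ θ φ} = ∂_θ Γ^θ_{φ φ} - ∂_φ Γ^θ_{φ θ} + Γ^θ_{θ m} Γ^m_{φ φ} - Γ^θ_{φ m} Γ^m_{φ θ}
  = (-cos(2*θ)) - (0) + (0) - (-cos(θ)^2) = sin(θ)^2
R^φ_{φ φ φ} = 0 (a repeated index in an antisymmetric pair)
R_{φφ} = R^θ_{φ θ φ} + R^φ_{φ φ φ} = (sin(θ)^2) + (0) = sin(θ)^2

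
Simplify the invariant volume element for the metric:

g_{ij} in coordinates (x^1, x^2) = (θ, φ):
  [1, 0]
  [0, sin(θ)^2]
det(g) = sin(θ)^2
√|det(g)| = sin(θ) (taking 0 < θ < π so that |sin(θ)| = sin(θ))
Volume element: dV = sin(θ) dθ dφ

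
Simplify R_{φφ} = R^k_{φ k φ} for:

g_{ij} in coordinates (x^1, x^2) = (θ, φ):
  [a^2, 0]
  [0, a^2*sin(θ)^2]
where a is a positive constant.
Non-zero Christoffel symbols (Γ^k_{ij} = Γ^k_{ji}):
Γ^θ_{φ φ} = -sin(2*θ)/2
Γ^φ_{θ φ} = 1/tan(θ)
R^θ_{φ θ φ} = ∂_θ Γ^θ_{φ φ} - ∂_φ Γ^θ_{φ θ} + Γ^θ_{θ m} Γ^m_{φ φ} - Γ^θ_{φ m} Γ^m_{φ θ}
  = (-cos(2*θ)) - (0) + (0) - (-cos(θ)^2) = sin(θ)^2
R^φ_{φ φ φ} = 0 (a repeated index in an antisymmetric pair)
R_{φφ} = R^θ_{φ θ φ} + R^φ_{φ φ φ} = (sin(θ)^2) + (0) = sin(θ)^2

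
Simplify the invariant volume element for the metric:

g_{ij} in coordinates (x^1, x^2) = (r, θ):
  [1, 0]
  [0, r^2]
det(g) = r^2
√|det(g)| = r
Volume element: dV = r dr dθ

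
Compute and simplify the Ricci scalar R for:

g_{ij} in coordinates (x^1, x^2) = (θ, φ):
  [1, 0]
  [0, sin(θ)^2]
Non-zero Christoffel symbols (Γ^k_{ij} = Γ^k_{ji}):
Γ^θ_{φ φ} = -sin(2*θ)/2
Γ^φ_{θ φ} = 1/tan(θ)
Ricci tensor (R_{ij} = R^k_{ikj}): R_{θθ} = 1, R_{θφ} = 0, R_{φφ} = sin(θ)^2
Inverse metric: g^{θθ} = 1, g^{φφ} = 1/sin(θ)^2
R = g^{ij} R_{ij} = (1)(1) + (1/sin(θ)^2)(sin(θ)^2) = 2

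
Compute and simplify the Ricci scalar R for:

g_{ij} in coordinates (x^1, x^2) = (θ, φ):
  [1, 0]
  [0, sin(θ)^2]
Non-zero Christoffel symbols (Γ^k_{ij} = Γ^k_{ji}):
Γ^θ_{φ φ} = -sin(2*θ)/2
Γ^φ_{θ φ} = 1/tan(θ)
Ricci tensor (R_{ij} = R^k_{ikj}): R_{θθ} = 1, R_{θφ} = 0, R_{φφ} = sin(θ)^2
Inverse metric: g^{θθ} = 1, g^{φφ} = 1/sin(θ)^2
R = g^{ij} R_{ij} = (1)(1) + (1/sin(θ)^2)(sin(θ)^2) = 2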